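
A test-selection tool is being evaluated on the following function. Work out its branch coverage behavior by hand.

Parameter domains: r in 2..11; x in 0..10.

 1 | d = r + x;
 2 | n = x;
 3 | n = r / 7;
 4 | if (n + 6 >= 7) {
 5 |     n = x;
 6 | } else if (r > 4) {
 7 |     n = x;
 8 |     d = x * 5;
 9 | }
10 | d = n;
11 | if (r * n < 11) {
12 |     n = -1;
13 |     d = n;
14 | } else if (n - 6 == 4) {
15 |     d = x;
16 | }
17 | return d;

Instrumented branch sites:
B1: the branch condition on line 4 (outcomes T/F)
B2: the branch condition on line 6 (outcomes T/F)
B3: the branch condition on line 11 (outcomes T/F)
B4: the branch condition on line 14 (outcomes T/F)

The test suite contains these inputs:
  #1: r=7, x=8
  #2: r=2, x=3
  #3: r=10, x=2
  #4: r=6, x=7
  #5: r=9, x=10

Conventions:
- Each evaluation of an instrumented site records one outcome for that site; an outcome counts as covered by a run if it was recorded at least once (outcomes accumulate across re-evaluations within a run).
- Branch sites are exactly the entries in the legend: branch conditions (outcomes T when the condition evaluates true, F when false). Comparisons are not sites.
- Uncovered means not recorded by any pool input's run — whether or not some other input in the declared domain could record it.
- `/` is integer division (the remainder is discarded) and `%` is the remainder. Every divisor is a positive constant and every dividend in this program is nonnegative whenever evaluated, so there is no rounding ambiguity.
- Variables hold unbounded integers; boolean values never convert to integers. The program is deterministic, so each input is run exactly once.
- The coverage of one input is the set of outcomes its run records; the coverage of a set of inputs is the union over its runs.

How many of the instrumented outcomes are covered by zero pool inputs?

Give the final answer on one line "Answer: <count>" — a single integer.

input #1, r=7, x=8: events B1->T, B3->F, B4->F; outcomes B1=T, B3=F, B4=F
input #2, r=2, x=3: events B1->F, B2->F, B3->T; outcomes B1=F, B2=F, B3=T
input #3, r=10, x=2: events B1->T, B3->F, B4->F; outcomes B1=T, B3=F, B4=F
input #4, r=6, x=7: events B1->F, B2->T, B3->F, B4->F; outcomes B1=F, B2=T, B3=F, B4=F
input #5, r=9, x=10: events B1->T, B3->F, B4->T; outcomes B1=T, B3=F, B4=T
union over the pool: B1=T, B1=F, B2=T, B2=F, B3=T, B3=F, B4=T, B4=F
uncovered (0 of 8): none

Answer: 0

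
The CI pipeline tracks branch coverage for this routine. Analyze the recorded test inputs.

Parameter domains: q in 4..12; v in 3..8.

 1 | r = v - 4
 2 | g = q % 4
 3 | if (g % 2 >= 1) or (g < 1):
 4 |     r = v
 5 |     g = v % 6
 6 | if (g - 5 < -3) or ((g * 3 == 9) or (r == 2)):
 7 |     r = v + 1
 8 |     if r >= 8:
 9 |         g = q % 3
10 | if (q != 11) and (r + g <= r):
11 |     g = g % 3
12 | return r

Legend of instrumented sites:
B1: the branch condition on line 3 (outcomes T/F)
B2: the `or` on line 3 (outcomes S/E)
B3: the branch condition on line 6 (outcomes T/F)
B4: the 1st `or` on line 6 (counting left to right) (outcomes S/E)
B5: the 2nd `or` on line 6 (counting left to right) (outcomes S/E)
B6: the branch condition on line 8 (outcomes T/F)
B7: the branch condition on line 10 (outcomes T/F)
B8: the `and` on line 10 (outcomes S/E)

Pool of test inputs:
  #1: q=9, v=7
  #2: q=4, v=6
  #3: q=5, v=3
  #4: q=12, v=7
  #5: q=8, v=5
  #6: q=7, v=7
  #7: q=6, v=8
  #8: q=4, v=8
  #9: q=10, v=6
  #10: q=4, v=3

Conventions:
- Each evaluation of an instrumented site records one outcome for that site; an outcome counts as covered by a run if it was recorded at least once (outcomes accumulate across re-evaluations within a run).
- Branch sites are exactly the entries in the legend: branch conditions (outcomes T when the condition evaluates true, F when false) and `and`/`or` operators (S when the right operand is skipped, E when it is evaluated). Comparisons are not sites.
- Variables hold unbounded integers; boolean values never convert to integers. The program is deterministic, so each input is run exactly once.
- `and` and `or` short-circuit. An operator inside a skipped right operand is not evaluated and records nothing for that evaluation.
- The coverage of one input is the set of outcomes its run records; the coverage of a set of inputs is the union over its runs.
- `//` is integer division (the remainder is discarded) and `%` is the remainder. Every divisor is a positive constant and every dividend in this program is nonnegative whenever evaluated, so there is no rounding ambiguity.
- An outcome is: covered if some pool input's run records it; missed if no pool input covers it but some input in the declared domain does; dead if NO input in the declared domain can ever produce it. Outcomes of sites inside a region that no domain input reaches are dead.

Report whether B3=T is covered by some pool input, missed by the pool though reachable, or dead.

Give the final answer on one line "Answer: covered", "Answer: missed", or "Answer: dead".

B3=T is recorded by pool input(s) 1, 2, 3, 4, 6, 9, 10 -> covered

Answer: covered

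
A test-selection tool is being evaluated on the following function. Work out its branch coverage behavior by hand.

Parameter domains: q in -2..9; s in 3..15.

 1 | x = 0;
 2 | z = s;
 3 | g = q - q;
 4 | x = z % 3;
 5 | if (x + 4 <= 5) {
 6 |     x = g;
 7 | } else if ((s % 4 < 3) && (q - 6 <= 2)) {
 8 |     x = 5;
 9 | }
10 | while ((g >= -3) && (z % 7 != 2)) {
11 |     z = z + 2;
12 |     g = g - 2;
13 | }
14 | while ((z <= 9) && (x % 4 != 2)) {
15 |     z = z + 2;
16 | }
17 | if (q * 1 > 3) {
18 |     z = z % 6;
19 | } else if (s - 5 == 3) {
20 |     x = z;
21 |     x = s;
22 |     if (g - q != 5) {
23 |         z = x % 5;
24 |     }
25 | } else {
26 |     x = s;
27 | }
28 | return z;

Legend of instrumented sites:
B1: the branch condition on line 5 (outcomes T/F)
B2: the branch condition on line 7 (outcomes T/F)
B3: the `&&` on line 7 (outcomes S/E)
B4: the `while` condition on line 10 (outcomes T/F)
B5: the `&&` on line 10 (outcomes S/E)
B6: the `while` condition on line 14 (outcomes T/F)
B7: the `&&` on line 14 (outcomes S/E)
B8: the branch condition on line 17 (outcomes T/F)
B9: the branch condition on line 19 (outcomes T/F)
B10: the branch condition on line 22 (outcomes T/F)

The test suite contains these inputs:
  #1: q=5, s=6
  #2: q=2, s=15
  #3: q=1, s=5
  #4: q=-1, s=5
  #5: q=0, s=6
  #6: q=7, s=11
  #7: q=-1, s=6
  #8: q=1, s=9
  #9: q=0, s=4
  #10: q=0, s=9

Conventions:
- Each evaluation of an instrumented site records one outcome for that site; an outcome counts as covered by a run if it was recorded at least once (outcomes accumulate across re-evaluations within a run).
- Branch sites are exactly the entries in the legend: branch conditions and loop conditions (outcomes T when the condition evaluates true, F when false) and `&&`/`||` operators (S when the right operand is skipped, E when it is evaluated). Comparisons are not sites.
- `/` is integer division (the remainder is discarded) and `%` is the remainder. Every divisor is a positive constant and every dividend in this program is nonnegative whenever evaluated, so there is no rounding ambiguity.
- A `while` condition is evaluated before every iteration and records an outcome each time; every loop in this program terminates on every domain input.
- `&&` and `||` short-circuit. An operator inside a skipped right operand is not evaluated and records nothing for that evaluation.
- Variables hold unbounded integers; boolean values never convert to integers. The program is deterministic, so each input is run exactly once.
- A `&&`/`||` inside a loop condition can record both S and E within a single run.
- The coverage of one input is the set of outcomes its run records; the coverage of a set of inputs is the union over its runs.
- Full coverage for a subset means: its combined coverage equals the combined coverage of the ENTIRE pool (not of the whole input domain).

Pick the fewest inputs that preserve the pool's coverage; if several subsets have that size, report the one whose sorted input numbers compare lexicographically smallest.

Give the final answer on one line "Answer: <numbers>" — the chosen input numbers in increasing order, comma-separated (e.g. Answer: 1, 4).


input #1 (q=5, s=6): events B1->T, B5->E, B4->T, B5->E, B4->T, B5->S, B4->F, B7->S, B6->F, B8->T; covers B1=T, B4=T, B4=F, B5=S, B5=E, B6=F, B7=S, B8=T
input #2 (q=2, s=15): events B1->T, B5->E, B4->T, B5->E, B4->T, B5->S, B4->F, B7->S, B6->F, B8->F, B9->F; covers B1=T, B4=T, B4=F, B5=S, B5=E, B6=F, B7=S, B8=F, B9=F
input #3 (q=1, s=5): events B1->F, B3->E, B2->T, B5->E, B4->T, B5->E, B4->T, B5->S, B4->F, B7->E, B6->T, B7->S, B6->F, B8->F, ...; covers B1=F, B2=T, B3=E, B4=T, B4=F, B5=S, B5=E, B6=T, B6=F, B7=S, B7=E, B8=F, B9=F
input #4 (q=-1, s=5): events B1->F, B3->E, B2->T, B5->E, B4->T, B5->E, B4->T, B5->S, B4->F, B7->E, B6->T, B7->S, B6->F, B8->F, ...; covers B1=F, B2=T, B3=E, B4=T, B4=F, B5=S, B5=E, B6=T, B6=F, B7=S, B7=E, B8=F, B9=F
input #5 (q=0, s=6): events B1->T, B5->E, B4->T, B5->E, B4->T, B5->S, B4->F, B7->S, B6->F, B8->F, B9->F; covers B1=T, B4=T, B4=F, B5=S, B5=E, B6=F, B7=S, B8=F, B9=F
input #6 (q=7, s=11): events B1->F, B3->S, B2->F, B5->E, B4->T, B5->E, B4->T, B5->S, B4->F, B7->S, B6->F, B8->T; covers B1=F, B2=F, B3=S, B4=T, B4=F, B5=S, B5=E, B6=F, B7=S, B8=T
input #7 (q=-1, s=6): events B1->T, B5->E, B4->T, B5->E, B4->T, B5->S, B4->F, B7->S, B6->F, B8->F, B9->F; covers B1=T, B4=T, B4=F, B5=S, B5=E, B6=F, B7=S, B8=F, B9=F
input #8 (q=1, s=9): events B1->T, B5->E, B4->F, B7->E, B6->T, B7->S, B6->F, B8->F, B9->F; covers B1=T, B4=F, B5=E, B6=T, B6=F, B7=S, B7=E, B8=F, B9=F
input #9 (q=0, s=4): events B1->T, B5->E, B4->T, B5->E, B4->T, B5->S, B4->F, B7->E, B6->T, B7->S, B6->F, B8->F, B9->F; covers B1=T, B4=T, B4=F, B5=S, B5=E, B6=T, B6=F, B7=S, B7=E, B8=F, B9=F
input #10 (q=0, s=9): events B1->T, B5->E, B4->F, B7->E, B6->T, B7->S, B6->F, B8->F, B9->F; covers B1=T, B4=F, B5=E, B6=T, B6=F, B7=S, B7=E, B8=F, B9=F
union over all inputs: B1=T, B1=F, B2=T, B2=F, B3=S, B3=E, B4=T, B4=F, B5=S, B5=E, B6=T, B6=F, B7=S, B7=E, B8=T, B8=F, B9=F (17 outcomes)
no size-1 subset reaches all 17 outcomes (best union: 13/17)
no size-2 subset reaches all 17 outcomes (best union: 16/17)
size 3: inputs {1, 3, 6} cover all 17 outcomes, and no lexicographically smaller subset of this size does
Answer: 1, 3, 6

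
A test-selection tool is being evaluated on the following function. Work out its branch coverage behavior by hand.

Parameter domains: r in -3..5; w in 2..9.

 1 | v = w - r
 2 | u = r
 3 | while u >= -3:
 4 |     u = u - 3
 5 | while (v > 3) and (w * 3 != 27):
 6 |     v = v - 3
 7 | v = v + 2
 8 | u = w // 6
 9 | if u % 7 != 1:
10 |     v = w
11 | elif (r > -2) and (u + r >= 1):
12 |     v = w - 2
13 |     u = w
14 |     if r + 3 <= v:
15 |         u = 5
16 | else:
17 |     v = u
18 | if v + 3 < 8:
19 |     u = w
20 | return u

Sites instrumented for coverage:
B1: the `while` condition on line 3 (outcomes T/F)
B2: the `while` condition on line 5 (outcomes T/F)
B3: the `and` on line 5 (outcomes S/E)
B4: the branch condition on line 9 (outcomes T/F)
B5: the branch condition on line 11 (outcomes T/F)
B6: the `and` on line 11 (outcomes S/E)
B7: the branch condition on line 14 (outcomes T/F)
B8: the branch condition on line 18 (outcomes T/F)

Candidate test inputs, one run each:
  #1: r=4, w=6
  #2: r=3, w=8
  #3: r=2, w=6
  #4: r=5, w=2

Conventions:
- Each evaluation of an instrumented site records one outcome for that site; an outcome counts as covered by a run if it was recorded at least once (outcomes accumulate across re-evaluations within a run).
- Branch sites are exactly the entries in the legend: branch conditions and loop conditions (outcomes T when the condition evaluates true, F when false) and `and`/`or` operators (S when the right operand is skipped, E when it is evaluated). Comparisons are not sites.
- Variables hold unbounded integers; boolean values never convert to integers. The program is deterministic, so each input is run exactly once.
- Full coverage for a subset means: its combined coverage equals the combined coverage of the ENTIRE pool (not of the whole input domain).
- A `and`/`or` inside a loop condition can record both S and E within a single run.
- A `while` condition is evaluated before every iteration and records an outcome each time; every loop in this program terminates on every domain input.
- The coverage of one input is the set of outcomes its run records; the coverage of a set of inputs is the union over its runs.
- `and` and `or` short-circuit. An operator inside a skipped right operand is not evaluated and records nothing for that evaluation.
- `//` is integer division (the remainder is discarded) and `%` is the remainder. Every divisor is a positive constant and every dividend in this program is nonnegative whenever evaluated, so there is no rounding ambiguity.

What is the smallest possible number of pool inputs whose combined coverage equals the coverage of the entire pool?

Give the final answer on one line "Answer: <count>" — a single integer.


input #1, r=4, w=6: outcomes B1=T, B1=F, B2=F, B3=S, B4=F, B5=T, B6=E, B7=F, B8=T
input #2, r=3, w=8: outcomes B1=T, B1=F, B2=T, B2=F, B3=S, B3=E, B4=F, B5=T, B6=E, B7=T, B8=F
input #3, r=2, w=6: outcomes B1=T, B1=F, B2=T, B2=F, B3=S, B3=E, B4=F, B5=T, B6=E, B7=F, B8=T
input #4, r=5, w=2: outcomes B1=T, B1=F, B2=F, B3=S, B4=T, B8=T
together the pool reaches 14 outcomes: B1=T, B1=F, B2=T, B2=F, B3=S, B3=E, B4=T, B4=F, B5=T, B6=E, B7=T, B7=F, B8=T, B8=F
no size-1 subset reaches all 14 outcomes (best union: 11/14)
no size-2 subset reaches all 14 outcomes (best union: 13/14)
inputs {1, 2, 4} (size 3) cover everything; no size-3 subset with a lexicographically smaller index list covers all 14
Answer: 3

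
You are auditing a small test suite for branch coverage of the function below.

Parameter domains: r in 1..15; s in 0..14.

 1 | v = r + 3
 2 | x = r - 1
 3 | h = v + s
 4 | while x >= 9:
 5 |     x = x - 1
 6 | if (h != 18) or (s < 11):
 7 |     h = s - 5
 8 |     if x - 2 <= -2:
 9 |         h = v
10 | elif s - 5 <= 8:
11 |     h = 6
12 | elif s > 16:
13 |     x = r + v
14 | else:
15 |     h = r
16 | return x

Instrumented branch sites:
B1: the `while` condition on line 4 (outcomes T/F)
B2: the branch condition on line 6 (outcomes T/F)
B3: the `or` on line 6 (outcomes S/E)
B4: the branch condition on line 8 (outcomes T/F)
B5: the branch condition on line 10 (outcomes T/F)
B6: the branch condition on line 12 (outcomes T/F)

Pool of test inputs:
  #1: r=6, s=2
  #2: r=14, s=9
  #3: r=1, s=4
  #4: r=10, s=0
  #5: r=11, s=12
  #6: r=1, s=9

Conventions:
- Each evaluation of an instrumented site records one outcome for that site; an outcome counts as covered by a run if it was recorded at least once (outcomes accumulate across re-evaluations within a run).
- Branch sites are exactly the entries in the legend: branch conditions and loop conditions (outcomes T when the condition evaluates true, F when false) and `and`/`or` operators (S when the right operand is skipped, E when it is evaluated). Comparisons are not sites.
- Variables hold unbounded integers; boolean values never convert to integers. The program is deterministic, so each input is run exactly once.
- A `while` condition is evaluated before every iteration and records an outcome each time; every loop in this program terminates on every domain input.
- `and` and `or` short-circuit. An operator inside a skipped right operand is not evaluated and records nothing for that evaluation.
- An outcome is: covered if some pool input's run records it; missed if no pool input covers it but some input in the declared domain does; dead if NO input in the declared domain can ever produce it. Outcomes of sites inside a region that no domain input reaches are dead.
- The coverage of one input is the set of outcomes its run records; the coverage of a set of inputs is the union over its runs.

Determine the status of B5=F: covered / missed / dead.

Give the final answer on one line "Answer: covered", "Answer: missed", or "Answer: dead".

no pool input records B5=F
but domain input (r=1, s=14) does record it -> reachable, so missed

Answer: missed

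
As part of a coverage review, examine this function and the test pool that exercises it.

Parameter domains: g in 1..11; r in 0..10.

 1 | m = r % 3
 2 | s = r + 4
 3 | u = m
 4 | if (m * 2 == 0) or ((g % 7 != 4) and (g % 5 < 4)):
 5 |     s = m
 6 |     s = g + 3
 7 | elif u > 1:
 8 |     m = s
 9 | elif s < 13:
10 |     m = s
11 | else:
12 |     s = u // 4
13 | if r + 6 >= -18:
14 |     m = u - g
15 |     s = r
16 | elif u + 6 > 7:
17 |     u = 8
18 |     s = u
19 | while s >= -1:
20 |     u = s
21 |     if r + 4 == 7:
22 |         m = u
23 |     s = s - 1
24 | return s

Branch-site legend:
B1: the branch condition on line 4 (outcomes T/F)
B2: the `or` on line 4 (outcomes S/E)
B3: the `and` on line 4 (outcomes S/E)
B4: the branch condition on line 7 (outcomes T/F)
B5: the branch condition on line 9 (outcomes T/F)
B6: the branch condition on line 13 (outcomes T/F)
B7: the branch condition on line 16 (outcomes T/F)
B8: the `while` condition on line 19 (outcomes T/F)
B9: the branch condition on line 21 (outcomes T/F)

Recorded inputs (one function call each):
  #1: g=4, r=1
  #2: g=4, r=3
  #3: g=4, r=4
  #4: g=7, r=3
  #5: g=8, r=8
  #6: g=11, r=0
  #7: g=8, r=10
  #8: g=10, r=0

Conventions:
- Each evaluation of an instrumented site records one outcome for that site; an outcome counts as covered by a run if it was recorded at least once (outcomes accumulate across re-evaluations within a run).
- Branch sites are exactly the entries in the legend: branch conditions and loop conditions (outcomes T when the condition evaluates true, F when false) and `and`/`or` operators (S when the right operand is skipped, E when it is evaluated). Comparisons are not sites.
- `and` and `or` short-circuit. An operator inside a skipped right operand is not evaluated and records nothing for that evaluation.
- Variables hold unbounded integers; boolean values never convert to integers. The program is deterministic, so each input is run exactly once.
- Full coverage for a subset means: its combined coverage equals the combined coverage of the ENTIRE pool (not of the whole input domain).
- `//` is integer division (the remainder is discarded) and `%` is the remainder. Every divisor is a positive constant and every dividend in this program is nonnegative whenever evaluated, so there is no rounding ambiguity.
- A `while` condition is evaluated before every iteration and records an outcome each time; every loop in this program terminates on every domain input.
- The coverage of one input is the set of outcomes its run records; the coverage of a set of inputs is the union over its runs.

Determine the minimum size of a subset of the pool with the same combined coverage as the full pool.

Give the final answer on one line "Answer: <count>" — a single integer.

input #1, g=4, r=1: events B2->E, B3->S, B1->F, B4->F, B5->T, B6->T, B8->T, B9->F, B8->T, B9->F, B8->T, B9->F, B8->F; outcomes B1=F, B2=E, B3=S, B4=F, B5=T, B6=T, B8=T, B8=F, B9=F
input #2, g=4, r=3: events B2->S, B1->T, B6->T, B8->T, B9->T, B8->T, B9->T, B8->T, B9->T, B8->T, B9->T, B8->T, B9->T, B8->F; outcomes B1=T, B2=S, B6=T, B8=T, B8=F, B9=T
input #3, g=4, r=4: events B2->E, B3->S, B1->F, B4->F, B5->T, B6->T, B8->T, B9->F, B8->T, B9->F, B8->T, B9->F, B8->T, B9->F, ...; outcomes B1=F, B2=E, B3=S, B4=F, B5=T, B6=T, B8=T, B8=F, B9=F
input #4, g=7, r=3: events B2->S, B1->T, B6->T, B8->T, B9->T, B8->T, B9->T, B8->T, B9->T, B8->T, B9->T, B8->T, B9->T, B8->F; outcomes B1=T, B2=S, B6=T, B8=T, B8=F, B9=T
input #5, g=8, r=8: events B2->E, B3->E, B1->T, B6->T, B8->T, B9->F, B8->T, B9->F, B8->T, B9->F, B8->T, B9->F, B8->T, B9->F, ...; outcomes B1=T, B2=E, B3=E, B6=T, B8=T, B8=F, B9=F
input #6, g=11, r=0: events B2->S, B1->T, B6->T, B8->T, B9->F, B8->T, B9->F, B8->F; outcomes B1=T, B2=S, B6=T, B8=T, B8=F, B9=F
input #7, g=8, r=10: events B2->E, B3->E, B1->T, B6->T, B8->T, B9->F, B8->T, B9->F, B8->T, B9->F, B8->T, B9->F, B8->T, B9->F, ...; outcomes B1=T, B2=E, B3=E, B6=T, B8=T, B8=F, B9=F
input #8, g=10, r=0: events B2->S, B1->T, B6->T, B8->T, B9->F, B8->T, B9->F, B8->F; outcomes B1=T, B2=S, B6=T, B8=T, B8=F, B9=F
the full pool covers 13 outcomes: B1=T, B1=F, B2=S, B2=E, B3=S, B3=E, B4=F, B5=T, B6=T, B8=T, B8=F, B9=T, B9=F
checked all size-1 subsets: none covers 13 outcomes (max 9/13)
checked all size-2 subsets: none covers 13 outcomes (max 12/13)
inputs {1, 2, 5} (size 3) cover everything; no size-3 subset with a lexicographically smaller index list covers all 13

Answer: 3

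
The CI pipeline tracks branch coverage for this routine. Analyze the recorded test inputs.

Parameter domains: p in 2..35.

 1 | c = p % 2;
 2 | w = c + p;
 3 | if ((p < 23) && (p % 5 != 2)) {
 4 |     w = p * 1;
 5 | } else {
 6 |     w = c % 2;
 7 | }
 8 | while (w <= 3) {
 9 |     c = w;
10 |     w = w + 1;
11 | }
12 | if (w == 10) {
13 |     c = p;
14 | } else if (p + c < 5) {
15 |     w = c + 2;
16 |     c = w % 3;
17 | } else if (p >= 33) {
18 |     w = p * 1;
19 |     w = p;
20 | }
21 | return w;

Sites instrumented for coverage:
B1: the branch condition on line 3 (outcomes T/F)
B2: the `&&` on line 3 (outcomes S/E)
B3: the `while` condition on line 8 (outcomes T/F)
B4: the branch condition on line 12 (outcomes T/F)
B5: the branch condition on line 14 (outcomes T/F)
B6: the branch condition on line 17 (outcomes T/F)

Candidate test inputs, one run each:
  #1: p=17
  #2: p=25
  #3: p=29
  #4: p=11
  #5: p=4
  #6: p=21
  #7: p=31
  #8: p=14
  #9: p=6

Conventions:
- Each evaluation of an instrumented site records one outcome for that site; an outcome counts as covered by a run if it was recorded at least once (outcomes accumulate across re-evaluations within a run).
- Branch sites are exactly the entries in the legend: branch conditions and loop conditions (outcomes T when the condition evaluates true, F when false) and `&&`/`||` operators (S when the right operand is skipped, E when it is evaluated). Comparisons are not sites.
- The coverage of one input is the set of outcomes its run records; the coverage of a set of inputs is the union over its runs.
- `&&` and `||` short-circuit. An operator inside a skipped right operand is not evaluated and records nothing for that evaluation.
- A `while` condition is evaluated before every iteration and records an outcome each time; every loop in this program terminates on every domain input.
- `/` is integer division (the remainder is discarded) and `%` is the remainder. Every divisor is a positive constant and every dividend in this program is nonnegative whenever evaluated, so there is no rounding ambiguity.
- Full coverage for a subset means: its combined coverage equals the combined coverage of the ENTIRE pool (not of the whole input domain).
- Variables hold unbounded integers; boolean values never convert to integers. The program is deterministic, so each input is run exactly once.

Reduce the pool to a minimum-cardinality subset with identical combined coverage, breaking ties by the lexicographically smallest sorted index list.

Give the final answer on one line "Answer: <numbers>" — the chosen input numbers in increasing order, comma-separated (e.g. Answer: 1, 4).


#1 (p=17) -> B2->E, B1->F, B3->T, B3->T, B3->T, B3->F, B4->F, B5->F, B6->F; covered: B1=F, B2=E, B3=T, B3=F, B4=F, B5=F, B6=F
#2 (p=25) -> B2->S, B1->F, B3->T, B3->T, B3->T, B3->F, B4->F, B5->F, B6->F; covered: B1=F, B2=S, B3=T, B3=F, B4=F, B5=F, B6=F
#3 (p=29) -> B2->S, B1->F, B3->T, B3->T, B3->T, B3->F, B4->F, B5->F, B6->F; covered: B1=F, B2=S, B3=T, B3=F, B4=F, B5=F, B6=F
#4 (p=11) -> B2->E, B1->T, B3->F, B4->F, B5->F, B6->F; covered: B1=T, B2=E, B3=F, B4=F, B5=F, B6=F
#5 (p=4) -> B2->E, B1->T, B3->F, B4->F, B5->T; covered: B1=T, B2=E, B3=F, B4=F, B5=T
#6 (p=21) -> B2->E, B1->T, B3->F, B4->F, B5->F, B6->F; covered: B1=T, B2=E, B3=F, B4=F, B5=F, B6=F
#7 (p=31) -> B2->S, B1->F, B3->T, B3->T, B3->T, B3->F, B4->F, B5->F, B6->F; covered: B1=F, B2=S, B3=T, B3=F, B4=F, B5=F, B6=F
#8 (p=14) -> B2->E, B1->T, B3->F, B4->F, B5->F, B6->F; covered: B1=T, B2=E, B3=F, B4=F, B5=F, B6=F
#9 (p=6) -> B2->E, B1->T, B3->F, B4->F, B5->F, B6->F; covered: B1=T, B2=E, B3=F, B4=F, B5=F, B6=F
union over all inputs: B1=T, B1=F, B2=S, B2=E, B3=T, B3=F, B4=F, B5=T, B5=F, B6=F (10 outcomes)
every size-1 subset falls short of the 10 outcomes (best: 7/10)
at size 2, {2, 5} reaches all 10 outcomes; every lexicographically earlier size-2 subset fails
Answer: 2, 5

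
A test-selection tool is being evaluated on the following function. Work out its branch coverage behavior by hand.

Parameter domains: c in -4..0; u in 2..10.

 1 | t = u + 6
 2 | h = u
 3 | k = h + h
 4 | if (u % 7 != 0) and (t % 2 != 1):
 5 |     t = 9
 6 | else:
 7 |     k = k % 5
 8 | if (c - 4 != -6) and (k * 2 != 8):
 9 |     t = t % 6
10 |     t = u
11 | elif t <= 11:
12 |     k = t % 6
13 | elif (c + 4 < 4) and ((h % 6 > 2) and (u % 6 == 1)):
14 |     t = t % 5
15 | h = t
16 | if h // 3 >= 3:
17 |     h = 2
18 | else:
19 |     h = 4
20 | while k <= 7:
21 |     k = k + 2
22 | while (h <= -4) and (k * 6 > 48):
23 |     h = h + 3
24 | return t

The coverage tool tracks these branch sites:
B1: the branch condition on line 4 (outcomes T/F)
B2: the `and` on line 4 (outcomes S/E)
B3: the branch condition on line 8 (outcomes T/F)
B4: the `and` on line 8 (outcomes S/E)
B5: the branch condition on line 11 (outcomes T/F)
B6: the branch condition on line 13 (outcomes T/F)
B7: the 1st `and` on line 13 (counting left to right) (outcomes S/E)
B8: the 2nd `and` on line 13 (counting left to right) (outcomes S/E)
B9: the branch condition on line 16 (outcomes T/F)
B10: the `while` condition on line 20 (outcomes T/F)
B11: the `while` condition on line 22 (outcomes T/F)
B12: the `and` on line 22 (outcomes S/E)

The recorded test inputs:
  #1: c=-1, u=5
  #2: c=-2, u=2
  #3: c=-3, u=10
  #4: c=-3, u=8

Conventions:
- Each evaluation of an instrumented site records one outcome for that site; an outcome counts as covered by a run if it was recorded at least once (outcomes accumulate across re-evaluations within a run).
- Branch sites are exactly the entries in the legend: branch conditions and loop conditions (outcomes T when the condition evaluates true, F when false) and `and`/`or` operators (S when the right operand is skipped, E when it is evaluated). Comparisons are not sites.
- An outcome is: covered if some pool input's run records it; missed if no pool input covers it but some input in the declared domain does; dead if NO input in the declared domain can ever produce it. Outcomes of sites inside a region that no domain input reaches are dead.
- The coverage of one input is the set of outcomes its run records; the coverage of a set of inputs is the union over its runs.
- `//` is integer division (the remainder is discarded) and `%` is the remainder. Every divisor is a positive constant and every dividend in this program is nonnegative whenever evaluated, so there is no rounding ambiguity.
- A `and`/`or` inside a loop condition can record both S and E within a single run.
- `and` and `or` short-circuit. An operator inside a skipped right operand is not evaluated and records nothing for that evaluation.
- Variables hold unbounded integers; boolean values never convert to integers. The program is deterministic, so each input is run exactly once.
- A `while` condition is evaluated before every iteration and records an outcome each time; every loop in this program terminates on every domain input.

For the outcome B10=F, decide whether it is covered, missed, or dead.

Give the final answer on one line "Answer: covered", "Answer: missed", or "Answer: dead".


B10=F is recorded by pool input(s) 1, 2, 3, 4 -> covered
Answer: covered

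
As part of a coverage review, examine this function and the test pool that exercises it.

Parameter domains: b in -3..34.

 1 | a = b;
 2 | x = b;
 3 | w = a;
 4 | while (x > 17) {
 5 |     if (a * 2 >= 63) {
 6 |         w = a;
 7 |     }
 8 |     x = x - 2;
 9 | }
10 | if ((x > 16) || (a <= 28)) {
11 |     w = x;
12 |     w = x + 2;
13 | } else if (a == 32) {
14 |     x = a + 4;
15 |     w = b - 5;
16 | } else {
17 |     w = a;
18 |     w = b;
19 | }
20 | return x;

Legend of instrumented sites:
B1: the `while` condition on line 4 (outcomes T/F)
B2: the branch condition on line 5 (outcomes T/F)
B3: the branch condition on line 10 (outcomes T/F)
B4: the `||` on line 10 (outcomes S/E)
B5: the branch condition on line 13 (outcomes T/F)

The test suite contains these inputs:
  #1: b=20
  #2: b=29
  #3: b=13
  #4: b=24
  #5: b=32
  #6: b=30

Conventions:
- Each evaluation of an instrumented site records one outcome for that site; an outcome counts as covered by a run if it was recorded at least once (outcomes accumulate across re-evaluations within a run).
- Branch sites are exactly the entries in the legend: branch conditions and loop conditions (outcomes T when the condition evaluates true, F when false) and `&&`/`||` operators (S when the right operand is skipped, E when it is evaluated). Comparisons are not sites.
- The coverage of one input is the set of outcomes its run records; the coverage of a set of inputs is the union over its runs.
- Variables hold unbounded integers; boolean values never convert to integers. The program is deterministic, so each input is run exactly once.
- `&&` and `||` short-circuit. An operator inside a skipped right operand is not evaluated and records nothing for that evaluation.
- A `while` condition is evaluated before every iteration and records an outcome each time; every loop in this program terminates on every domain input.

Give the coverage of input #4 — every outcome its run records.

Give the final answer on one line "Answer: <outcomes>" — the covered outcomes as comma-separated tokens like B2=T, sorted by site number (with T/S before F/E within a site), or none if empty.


Running input #4 (b=24), event by event:
  B1->T, B2->F, B1->T, B2->F, B1->T, B2->F, B1->T, B2->F, B1->F, B4->E
  B3->T
deduplicating events, the covered set is: B1=T, B1=F, B2=F, B3=T, B4=E
Answer: B1=T, B1=F, B2=F, B3=T, B4=E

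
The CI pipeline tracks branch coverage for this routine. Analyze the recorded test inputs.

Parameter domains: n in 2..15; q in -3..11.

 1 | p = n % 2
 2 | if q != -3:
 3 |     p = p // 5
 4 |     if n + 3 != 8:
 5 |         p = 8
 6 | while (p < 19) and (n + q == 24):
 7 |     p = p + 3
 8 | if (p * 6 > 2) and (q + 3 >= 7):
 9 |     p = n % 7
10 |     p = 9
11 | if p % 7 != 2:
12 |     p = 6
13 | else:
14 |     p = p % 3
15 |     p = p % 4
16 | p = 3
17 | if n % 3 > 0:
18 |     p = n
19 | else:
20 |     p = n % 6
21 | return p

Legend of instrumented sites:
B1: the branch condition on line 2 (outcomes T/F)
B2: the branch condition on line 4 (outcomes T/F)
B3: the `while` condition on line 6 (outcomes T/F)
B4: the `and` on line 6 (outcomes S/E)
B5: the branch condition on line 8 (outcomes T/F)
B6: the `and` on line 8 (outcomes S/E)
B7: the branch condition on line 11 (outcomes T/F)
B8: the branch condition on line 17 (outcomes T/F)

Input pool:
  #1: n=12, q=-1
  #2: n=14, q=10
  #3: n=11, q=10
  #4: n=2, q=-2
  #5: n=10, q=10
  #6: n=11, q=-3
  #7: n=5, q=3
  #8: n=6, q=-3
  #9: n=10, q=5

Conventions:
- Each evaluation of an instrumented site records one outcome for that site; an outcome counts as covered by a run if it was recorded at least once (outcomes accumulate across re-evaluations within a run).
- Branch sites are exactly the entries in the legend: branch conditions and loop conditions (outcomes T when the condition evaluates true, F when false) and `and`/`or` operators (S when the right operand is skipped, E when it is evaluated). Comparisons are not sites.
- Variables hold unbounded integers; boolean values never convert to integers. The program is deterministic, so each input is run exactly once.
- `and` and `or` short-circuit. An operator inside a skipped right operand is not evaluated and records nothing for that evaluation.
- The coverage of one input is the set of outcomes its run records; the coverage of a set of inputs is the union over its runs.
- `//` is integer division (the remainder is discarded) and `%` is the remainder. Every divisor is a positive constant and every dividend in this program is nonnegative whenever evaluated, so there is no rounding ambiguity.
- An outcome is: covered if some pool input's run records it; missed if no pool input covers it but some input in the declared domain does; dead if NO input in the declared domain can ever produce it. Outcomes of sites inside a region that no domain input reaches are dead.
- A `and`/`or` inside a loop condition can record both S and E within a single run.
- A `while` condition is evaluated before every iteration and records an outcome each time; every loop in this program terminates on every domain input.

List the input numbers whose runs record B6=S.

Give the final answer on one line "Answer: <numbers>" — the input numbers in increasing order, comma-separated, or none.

input #1 (n=12, q=-1): does not produce B6=S
input #2 (n=14, q=10): does not produce B6=S
input #3 (n=11, q=10): does not produce B6=S
input #4 (n=2, q=-2): does not produce B6=S
input #5 (n=10, q=10): does not produce B6=S
input #6 (n=11, q=-3): does not produce B6=S
input #7 (n=5, q=3): produces B6=S
input #8 (n=6, q=-3): produces B6=S
input #9 (n=10, q=5): does not produce B6=S

Answer: 7, 8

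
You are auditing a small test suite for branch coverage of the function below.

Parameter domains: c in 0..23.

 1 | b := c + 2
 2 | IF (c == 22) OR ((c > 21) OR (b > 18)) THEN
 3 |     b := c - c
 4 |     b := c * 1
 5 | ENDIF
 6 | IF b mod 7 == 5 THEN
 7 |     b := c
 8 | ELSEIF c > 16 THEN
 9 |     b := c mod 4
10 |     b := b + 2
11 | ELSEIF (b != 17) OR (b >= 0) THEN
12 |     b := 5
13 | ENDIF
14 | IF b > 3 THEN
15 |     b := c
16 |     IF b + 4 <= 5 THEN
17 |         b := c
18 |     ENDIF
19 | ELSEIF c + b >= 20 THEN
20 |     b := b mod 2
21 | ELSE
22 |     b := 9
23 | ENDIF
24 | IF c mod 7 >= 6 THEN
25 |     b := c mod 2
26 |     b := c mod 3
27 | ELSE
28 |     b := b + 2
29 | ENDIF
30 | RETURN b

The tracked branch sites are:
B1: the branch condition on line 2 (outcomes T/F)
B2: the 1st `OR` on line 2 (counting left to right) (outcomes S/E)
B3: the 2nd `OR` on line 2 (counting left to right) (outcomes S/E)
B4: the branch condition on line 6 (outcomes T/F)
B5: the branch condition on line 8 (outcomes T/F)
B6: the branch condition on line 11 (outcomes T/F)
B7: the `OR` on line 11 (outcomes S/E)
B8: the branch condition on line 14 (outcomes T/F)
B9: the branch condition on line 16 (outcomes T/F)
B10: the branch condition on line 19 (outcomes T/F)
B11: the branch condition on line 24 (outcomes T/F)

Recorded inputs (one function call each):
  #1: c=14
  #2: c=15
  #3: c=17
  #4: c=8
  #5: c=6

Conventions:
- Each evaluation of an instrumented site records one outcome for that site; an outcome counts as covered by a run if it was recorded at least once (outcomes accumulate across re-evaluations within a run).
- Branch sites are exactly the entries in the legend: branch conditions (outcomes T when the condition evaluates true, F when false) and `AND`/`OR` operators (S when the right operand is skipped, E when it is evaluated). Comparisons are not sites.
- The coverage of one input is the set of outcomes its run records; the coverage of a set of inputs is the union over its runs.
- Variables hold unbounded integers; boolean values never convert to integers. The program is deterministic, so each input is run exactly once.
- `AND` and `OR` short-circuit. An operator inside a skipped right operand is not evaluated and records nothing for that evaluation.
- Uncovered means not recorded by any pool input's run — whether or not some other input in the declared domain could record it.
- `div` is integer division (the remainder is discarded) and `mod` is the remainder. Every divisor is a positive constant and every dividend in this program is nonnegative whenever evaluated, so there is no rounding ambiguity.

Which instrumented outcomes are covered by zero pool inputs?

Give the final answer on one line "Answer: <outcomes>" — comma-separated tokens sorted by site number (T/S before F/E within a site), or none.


input #1 (c=14): events B2->E, B3->E, B1->F, B4->F, B5->F, B7->S, B6->T, B8->T, B9->F, B11->F; covers B1=F, B2=E, B3=E, B4=F, B5=F, B6=T, B7=S, B8=T, B9=F, B11=F
input #2 (c=15): events B2->E, B3->E, B1->F, B4->F, B5->F, B7->E, B6->T, B8->T, B9->F, B11->F; covers B1=F, B2=E, B3=E, B4=F, B5=F, B6=T, B7=E, B8=T, B9=F, B11=F
input #3 (c=17): events B2->E, B3->E, B1->T, B4->F, B5->T, B8->F, B10->T, B11->F; covers B1=T, B2=E, B3=E, B4=F, B5=T, B8=F, B10=T, B11=F
input #4 (c=8): events B2->E, B3->E, B1->F, B4->F, B5->F, B7->S, B6->T, B8->T, B9->F, B11->F; covers B1=F, B2=E, B3=E, B4=F, B5=F, B6=T, B7=S, B8=T, B9=F, B11=F
input #5 (c=6): events B2->E, B3->E, B1->F, B4->F, B5->F, B7->S, B6->T, B8->T, B9->F, B11->T; covers B1=F, B2=E, B3=E, B4=F, B5=F, B6=T, B7=S, B8=T, B9=F, B11=T
union over the pool: B1=T, B1=F, B2=E, B3=E, B4=F, B5=T, B5=F, B6=T, B7=S, B7=E, B8=T, B8=F, B9=F, B10=T, B11=T, B11=F
uncovered (6 of 22): B2=S, B3=S, B4=T, B6=F, B9=T, B10=F
Answer: B2=S, B3=S, B4=T, B6=F, B9=T, B10=F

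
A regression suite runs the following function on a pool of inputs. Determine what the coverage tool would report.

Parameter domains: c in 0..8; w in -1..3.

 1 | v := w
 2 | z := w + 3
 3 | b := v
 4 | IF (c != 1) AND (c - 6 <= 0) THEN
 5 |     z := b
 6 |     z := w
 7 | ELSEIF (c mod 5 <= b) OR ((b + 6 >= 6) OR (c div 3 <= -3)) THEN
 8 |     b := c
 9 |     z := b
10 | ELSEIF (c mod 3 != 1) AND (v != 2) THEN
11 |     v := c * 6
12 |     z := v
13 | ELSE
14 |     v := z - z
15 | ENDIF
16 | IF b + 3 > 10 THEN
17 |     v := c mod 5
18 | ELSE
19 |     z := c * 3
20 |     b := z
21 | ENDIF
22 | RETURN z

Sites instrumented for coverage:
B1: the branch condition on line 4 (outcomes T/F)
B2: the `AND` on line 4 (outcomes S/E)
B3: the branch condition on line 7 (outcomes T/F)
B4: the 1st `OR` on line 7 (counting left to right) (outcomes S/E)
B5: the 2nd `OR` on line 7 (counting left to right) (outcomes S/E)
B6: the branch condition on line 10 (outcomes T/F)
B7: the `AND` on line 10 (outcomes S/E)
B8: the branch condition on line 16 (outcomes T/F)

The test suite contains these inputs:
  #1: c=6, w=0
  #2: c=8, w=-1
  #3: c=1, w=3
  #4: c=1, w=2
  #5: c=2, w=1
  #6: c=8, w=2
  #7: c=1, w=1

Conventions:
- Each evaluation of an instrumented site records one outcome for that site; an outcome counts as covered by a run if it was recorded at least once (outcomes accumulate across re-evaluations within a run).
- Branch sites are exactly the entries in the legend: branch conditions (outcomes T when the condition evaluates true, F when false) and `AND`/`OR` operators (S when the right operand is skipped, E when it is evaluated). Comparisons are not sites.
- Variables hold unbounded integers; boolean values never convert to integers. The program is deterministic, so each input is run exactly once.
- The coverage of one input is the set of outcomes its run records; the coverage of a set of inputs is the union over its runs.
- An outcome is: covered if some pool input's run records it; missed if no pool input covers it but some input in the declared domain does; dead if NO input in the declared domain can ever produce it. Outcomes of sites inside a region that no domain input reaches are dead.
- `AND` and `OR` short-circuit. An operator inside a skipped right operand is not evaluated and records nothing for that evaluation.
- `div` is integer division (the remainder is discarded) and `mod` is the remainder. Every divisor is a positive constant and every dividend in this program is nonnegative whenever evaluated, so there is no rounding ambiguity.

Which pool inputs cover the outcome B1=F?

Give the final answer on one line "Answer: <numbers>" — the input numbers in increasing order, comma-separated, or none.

input #1 (c=6, w=0): never hits B1=F
input #2 (c=8, w=-1): hits B1=F
input #3 (c=1, w=3): hits B1=F
input #4 (c=1, w=2): hits B1=F
input #5 (c=2, w=1): never hits B1=F
input #6 (c=8, w=2): hits B1=F
input #7 (c=1, w=1): hits B1=F

Answer: 2, 3, 4, 6, 7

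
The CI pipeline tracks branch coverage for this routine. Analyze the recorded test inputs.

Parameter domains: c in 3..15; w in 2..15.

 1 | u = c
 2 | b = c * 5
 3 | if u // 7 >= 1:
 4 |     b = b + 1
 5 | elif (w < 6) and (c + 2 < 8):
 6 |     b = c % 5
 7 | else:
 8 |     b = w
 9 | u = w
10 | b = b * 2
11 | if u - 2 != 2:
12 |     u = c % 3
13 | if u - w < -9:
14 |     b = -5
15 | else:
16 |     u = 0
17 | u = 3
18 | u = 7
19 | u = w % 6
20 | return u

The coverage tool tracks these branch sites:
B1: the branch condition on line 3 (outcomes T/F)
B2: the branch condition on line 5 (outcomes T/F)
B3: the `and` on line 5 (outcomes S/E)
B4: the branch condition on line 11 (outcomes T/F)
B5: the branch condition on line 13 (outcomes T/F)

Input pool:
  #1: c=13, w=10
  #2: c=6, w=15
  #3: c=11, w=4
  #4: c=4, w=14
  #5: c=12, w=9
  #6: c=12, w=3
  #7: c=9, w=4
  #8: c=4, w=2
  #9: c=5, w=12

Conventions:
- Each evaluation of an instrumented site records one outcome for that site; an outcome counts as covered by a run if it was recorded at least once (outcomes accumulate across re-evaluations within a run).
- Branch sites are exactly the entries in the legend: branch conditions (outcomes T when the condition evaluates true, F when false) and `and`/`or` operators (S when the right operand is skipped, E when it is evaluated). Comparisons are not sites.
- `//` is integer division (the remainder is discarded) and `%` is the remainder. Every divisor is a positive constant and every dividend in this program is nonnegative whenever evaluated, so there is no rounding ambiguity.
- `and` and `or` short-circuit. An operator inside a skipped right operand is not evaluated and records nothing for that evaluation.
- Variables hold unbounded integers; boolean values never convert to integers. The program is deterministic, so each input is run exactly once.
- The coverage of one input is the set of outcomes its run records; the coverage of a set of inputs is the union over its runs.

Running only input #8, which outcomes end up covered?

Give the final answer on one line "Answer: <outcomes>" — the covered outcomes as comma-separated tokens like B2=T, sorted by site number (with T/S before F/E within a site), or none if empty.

Running input #8 (c=4, w=2), event by event:
  B1->F, B3->E, B2->T, B4->T, B5->F
as a set, this run covers: B1=F, B2=T, B3=E, B4=T, B5=F

Answer: B1=F, B2=T, B3=E, B4=T, B5=F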